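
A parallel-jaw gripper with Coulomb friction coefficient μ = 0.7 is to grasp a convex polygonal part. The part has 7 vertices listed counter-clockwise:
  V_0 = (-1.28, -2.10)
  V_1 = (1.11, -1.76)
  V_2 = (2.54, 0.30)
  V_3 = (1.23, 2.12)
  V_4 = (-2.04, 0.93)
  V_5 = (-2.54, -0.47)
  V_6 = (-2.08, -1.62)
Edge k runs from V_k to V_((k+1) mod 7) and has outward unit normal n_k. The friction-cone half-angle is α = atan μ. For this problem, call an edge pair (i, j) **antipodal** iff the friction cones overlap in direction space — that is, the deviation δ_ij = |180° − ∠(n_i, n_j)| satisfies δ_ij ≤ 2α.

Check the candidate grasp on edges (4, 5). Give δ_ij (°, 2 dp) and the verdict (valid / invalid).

δ = 138.54°, invalid

α = atan 0.7 = 34.99°;  2α = 69.98°
edge 4: e_4 = (-0.50, -1.40);  n_4 = (-0.9417, +0.3363)
edge 5: e_5 = (+0.46, -1.15);  n_5 = (-0.9285, -0.3714)
∠(n_4, n_5) = 41.46°
δ = |180° − 41.46°| = 138.54°
138.54° > 2α = 69.98°  →  invalid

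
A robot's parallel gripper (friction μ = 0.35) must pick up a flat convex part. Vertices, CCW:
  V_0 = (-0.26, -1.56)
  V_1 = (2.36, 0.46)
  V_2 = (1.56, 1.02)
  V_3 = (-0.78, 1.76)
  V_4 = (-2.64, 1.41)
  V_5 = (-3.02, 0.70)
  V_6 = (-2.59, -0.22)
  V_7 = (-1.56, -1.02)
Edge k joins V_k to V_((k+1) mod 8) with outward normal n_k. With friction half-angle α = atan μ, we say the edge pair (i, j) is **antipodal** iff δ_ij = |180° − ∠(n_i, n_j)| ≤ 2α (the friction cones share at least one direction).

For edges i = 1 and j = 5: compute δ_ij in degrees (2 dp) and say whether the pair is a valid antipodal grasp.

δ = 29.96°, valid

α = atan 0.35 = 19.29°;  2α = 38.58°
edge 1: e_1 = (-0.80, +0.56);  n_1 = (+0.5735, +0.8192)
edge 5: e_5 = (+0.43, -0.92);  n_5 = (-0.9059, -0.4234)
∠(n_1, n_5) = 150.04°
δ = |180° − 150.04°| = 29.96°
29.96° ≤ 2α = 38.58°  →  valid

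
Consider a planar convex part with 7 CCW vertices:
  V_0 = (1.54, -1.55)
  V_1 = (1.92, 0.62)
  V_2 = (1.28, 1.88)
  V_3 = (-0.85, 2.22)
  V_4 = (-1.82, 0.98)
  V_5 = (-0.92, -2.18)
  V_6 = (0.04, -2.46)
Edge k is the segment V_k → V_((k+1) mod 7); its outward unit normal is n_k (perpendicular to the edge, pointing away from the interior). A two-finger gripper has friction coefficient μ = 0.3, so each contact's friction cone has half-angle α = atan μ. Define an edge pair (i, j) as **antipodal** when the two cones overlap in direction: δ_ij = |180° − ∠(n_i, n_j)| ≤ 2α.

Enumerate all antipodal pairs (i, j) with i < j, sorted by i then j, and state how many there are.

α = atan 0.3 = 16.70°;  2α = 33.40°
n_0 = (+0.9850, -0.1725)
n_1 = (+0.8916, +0.4529)
n_2 = (+0.1576, +0.9875)
n_3 = (-0.7876, +0.6161)
n_4 = (-0.9618, -0.2739)
n_5 = (-0.2800, -0.9600)
n_6 = (+0.5187, -0.8550)
  (0,1): δ = 143.14°  ·
  (0,2): δ = 89.14°  ·
  (0,3): δ = 28.10°  ✓
  (0,4): δ = 25.83°  ✓
  (0,5): δ = 83.67°  ·
  (0,6): δ = 131.18°  ·
  (1,2): δ = 126.00°  ·
  (1,3): δ = 64.96°  ·
  (1,4): δ = 11.03°  ✓
  (1,5): δ = 46.81°  ·
  (1,6): δ = 94.32°  ·
  (2,3): δ = 118.97°  ·
  (2,4): δ = 65.03°  ·
  (2,5): δ = 7.19°  ✓
  (2,6): δ = 40.31°  ·
  (3,4): δ = 126.07°  ·
  (3,5): δ = 68.23°  ·
  (3,6): δ = 20.72°  ✓
  (4,5): δ = 122.16°  ·
  (4,6): δ = 74.65°  ·
  (5,6): δ = 132.50°  ·
antipodal pairs: 5

count = 5; pairs: (0,3), (0,4), (1,4), (2,5), (3,6)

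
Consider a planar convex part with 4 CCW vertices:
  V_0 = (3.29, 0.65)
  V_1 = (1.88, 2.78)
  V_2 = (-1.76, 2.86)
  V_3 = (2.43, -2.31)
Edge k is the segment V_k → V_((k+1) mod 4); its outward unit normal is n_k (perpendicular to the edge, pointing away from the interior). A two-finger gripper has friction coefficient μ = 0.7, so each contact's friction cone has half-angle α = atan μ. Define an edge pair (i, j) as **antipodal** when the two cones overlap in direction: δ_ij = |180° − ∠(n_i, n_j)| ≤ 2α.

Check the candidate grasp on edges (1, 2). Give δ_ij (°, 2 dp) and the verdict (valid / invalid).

δ = 49.72°, valid

α = atan 0.7 = 34.99°;  2α = 69.98°
edge 1: e_1 = (-3.64, +0.08);  n_1 = (+0.0220, +0.9998)
edge 2: e_2 = (+4.19, -5.17);  n_2 = (-0.7769, -0.6296)
∠(n_1, n_2) = 130.28°
δ = |180° − 130.28°| = 49.72°
49.72° ≤ 2α = 69.98°  →  valid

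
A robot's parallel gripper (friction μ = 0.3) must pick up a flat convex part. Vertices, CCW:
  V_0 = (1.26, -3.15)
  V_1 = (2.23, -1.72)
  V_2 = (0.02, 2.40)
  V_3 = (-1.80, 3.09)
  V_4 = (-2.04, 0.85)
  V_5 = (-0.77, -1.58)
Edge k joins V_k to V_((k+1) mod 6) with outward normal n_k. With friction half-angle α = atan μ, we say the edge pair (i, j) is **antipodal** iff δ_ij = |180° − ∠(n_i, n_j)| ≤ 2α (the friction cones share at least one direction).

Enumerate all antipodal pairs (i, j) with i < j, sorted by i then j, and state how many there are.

count = 4; pairs: (0,3), (1,4), (1,5), (2,5)

α = atan 0.3 = 16.70°;  2α = 33.40°
n_0 = (+0.8276, -0.5614)
n_1 = (+0.8812, +0.4727)
n_2 = (+0.3545, +0.9351)
n_3 = (-0.9943, +0.1065)
n_4 = (-0.8863, -0.4632)
n_5 = (-0.6118, -0.7910)
  (0,1): δ = 117.64°  ·
  (0,2): δ = 76.61°  ·
  (0,3): δ = 28.03°  ✓
  (0,4): δ = 61.74°  ·
  (0,5): δ = 86.43°  ·
  (1,2): δ = 138.97°  ·
  (1,3): δ = 34.32°  ·
  (1,4): δ = 0.62°  ✓
  (1,5): δ = 24.07°  ✓
  (2,3): δ = 75.35°  ·
  (2,4): δ = 41.64°  ·
  (2,5): δ = 16.96°  ✓
  (3,4): δ = 146.29°  ·
  (3,5): δ = 121.60°  ·
  (4,5): δ = 155.31°  ·
antipodal pairs: 4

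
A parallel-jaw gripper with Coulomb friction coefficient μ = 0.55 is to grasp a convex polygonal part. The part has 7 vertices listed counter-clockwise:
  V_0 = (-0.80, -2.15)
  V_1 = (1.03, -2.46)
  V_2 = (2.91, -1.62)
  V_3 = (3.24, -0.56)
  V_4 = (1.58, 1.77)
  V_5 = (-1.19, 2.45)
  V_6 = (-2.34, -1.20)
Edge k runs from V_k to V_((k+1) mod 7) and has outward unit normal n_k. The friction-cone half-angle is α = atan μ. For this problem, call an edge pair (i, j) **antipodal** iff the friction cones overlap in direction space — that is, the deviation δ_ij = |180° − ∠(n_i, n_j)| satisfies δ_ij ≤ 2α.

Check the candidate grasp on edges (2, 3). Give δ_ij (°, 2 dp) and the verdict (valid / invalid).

α = atan 0.55 = 28.81°;  2α = 57.62°
edge 2: e_2 = (+0.33, +1.06);  n_2 = (+0.9548, -0.2972)
edge 3: e_3 = (-1.66, +2.33);  n_3 = (+0.8144, +0.5802)
∠(n_2, n_3) = 52.76°
δ = |180° − 52.76°| = 127.24°
127.24° > 2α = 57.62°  →  invalid

δ = 127.24°, invalid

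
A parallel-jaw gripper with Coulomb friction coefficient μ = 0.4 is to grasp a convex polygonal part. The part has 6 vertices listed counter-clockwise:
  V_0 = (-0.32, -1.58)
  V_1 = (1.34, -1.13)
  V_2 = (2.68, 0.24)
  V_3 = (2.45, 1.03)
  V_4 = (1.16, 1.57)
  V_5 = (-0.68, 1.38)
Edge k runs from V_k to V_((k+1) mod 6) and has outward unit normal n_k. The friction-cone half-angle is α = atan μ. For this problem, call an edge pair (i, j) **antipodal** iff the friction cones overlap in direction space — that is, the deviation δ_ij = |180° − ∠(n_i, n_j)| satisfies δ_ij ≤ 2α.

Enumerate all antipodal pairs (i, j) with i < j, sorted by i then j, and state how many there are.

α = atan 0.4 = 21.80°;  2α = 43.60°
n_0 = (+0.2616, -0.9652)
n_1 = (+0.7149, -0.6992)
n_2 = (+0.9601, +0.2795)
n_3 = (+0.3861, +0.9224)
n_4 = (-0.1027, +0.9947)
n_5 = (-0.9927, -0.1207)
  (0,1): δ = 149.53°  ·
  (0,2): δ = 88.94°  ·
  (0,3): δ = 37.88°  ✓
  (0,4): δ = 9.27°  ✓
  (0,5): δ = 81.77°  ·
  (1,2): δ = 119.40°  ·
  (1,3): δ = 68.35°  ·
  (1,4): δ = 39.74°  ✓
  (1,5): δ = 51.30°  ·
  (2,3): δ = 128.95°  ·
  (2,4): δ = 100.34°  ·
  (2,5): δ = 9.30°  ✓
  (3,4): δ = 151.39°  ·
  (3,5): δ = 60.35°  ·
  (4,5): δ = 88.96°  ·
antipodal pairs: 4

count = 4; pairs: (0,3), (0,4), (1,4), (2,5)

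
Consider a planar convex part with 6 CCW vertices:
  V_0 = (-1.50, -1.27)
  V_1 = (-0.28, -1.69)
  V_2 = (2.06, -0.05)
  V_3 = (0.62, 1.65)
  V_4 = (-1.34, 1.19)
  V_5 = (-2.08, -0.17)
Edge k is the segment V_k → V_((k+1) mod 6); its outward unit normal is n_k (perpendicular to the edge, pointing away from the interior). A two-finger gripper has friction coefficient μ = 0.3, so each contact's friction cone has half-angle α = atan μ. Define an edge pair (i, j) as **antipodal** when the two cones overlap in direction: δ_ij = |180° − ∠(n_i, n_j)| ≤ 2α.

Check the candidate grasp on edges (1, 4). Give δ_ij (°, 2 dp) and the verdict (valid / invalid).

α = atan 0.3 = 16.70°;  2α = 33.40°
edge 1: e_1 = (+2.34, +1.64);  n_1 = (+0.5739, -0.8189)
edge 4: e_4 = (-0.74, -1.36);  n_4 = (-0.8784, +0.4779)
∠(n_1, n_4) = 153.58°
δ = |180° − 153.58°| = 26.42°
26.42° ≤ 2α = 33.40°  →  valid

δ = 26.42°, valid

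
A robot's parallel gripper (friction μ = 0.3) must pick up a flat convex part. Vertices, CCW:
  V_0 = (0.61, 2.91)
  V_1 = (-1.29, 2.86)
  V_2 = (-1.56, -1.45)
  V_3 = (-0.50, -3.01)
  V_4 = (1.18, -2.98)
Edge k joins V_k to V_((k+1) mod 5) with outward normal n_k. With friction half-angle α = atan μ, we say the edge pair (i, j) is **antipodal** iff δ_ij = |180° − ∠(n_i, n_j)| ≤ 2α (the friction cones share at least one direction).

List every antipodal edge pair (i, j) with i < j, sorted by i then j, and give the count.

count = 3; pairs: (0,3), (1,4), (2,4)

α = atan 0.3 = 16.70°;  2α = 33.40°
n_0 = (-0.0263, +0.9997)
n_1 = (-0.9980, +0.0625)
n_2 = (-0.8271, -0.5620)
n_3 = (+0.0179, -0.9998)
n_4 = (+0.9954, +0.0963)
  (0,1): δ = 95.09°  ·
  (0,2): δ = 57.31°  ·
  (0,3): δ = 0.48°  ✓
  (0,4): δ = 94.02°  ·
  (1,2): δ = 142.22°  ·
  (1,3): δ = 85.39°  ·
  (1,4): δ = 9.11°  ✓
  (2,3): δ = 123.17°  ·
  (2,4): δ = 28.67°  ✓
  (3,4): δ = 85.50°  ·
antipodal pairs: 3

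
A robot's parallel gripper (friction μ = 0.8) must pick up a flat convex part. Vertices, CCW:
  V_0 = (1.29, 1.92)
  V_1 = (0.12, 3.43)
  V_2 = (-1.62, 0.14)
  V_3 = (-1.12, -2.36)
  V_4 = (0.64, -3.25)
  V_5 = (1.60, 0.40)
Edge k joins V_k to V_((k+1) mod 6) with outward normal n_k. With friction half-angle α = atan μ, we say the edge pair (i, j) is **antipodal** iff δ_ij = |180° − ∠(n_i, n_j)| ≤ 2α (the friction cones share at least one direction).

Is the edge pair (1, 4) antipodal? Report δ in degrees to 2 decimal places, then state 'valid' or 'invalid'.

α = atan 0.8 = 38.66°;  2α = 77.32°
edge 1: e_1 = (-1.74, -3.29);  n_1 = (-0.8840, +0.4675)
edge 4: e_4 = (+0.96, +3.65);  n_4 = (+0.9671, -0.2544)
∠(n_1, n_4) = 166.86°
δ = |180° − 166.86°| = 13.14°
13.14° ≤ 2α = 77.32°  →  valid

δ = 13.14°, valid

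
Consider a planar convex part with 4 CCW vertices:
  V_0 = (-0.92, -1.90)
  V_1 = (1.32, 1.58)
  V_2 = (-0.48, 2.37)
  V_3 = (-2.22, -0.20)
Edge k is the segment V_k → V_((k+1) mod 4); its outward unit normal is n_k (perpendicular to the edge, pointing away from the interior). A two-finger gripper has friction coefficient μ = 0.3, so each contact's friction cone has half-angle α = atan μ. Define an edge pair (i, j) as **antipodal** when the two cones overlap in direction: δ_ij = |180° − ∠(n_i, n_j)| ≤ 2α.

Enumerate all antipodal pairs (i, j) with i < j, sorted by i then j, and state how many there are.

α = atan 0.3 = 16.70°;  2α = 33.40°
n_0 = (+0.8409, -0.5412)
n_1 = (+0.4019, +0.9157)
n_2 = (-0.8281, +0.5606)
n_3 = (-0.7944, -0.6075)
  (0,1): δ = 80.93°  ·
  (0,2): δ = 1.33°  ✓
  (0,3): δ = 70.17°  ·
  (1,2): δ = 100.40°  ·
  (1,3): δ = 28.90°  ✓
  (2,3): δ = 108.49°  ·
antipodal pairs: 2

count = 2; pairs: (0,2), (1,3)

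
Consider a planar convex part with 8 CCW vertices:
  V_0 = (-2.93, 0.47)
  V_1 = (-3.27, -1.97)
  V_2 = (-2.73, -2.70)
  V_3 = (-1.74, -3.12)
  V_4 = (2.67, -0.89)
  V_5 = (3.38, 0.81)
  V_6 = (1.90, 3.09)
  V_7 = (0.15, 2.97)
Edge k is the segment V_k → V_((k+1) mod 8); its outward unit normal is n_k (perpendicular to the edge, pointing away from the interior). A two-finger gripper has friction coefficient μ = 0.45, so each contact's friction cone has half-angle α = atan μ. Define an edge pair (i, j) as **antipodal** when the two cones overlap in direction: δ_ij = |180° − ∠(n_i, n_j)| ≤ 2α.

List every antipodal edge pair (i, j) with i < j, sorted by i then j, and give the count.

α = atan 0.45 = 24.23°;  2α = 48.46°
n_0 = (-0.9904, +0.1380)
n_1 = (-0.8039, -0.5947)
n_2 = (-0.3905, -0.9206)
n_3 = (+0.4513, -0.8924)
n_4 = (+0.9228, -0.3854)
n_5 = (+0.8388, +0.5445)
n_6 = (-0.0684, +0.9977)
n_7 = (-0.6302, +0.7764)
  (0,1): δ = 135.58°  ·
  (0,2): δ = 105.06°  ·
  (0,3): δ = 55.24°  ·
  (0,4): δ = 14.73°  ✓
  (0,5): δ = 40.92°  ✓
  (0,6): δ = 101.86°  ·
  (0,7): δ = 137.00°  ·
  (1,2): δ = 149.48°  ·
  (1,3): δ = 99.67°  ·
  (1,4): δ = 59.16°  ·
  (1,5): δ = 3.50°  ✓
  (1,6): δ = 57.43°  ·
  (1,7): δ = 92.57°  ·
  (2,3): δ = 130.19°  ·
  (2,4): δ = 89.68°  ·
  (2,5): δ = 34.02°  ✓
  (2,6): δ = 26.91°  ✓
  (2,7): δ = 62.05°  ·
  (3,4): δ = 139.49°  ·
  (3,5): δ = 83.84°  ·
  (3,6): δ = 22.90°  ✓
  (3,7): δ = 12.24°  ✓
  (4,5): δ = 124.34°  ·
  (4,6): δ = 63.41°  ·
  (4,7): δ = 28.27°  ✓
  (5,6): δ = 119.07°  ·
  (5,7): δ = 83.92°  ·
  (6,7): δ = 144.86°  ·
antipodal pairs: 8

count = 8; pairs: (0,4), (0,5), (1,5), (2,5), (2,6), (3,6), (3,7), (4,7)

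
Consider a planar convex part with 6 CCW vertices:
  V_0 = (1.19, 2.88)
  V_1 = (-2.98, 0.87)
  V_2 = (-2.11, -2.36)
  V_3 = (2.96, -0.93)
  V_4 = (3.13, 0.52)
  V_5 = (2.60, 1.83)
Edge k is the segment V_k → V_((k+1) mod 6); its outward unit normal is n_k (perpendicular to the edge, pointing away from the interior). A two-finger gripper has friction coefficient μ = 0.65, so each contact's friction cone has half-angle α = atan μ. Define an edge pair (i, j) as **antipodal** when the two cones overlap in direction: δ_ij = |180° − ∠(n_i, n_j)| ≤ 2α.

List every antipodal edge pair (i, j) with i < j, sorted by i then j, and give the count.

α = atan 0.65 = 33.02°;  2α = 66.05°
n_0 = (-0.4342, +0.9008)
n_1 = (-0.9656, -0.2601)
n_2 = (+0.2715, -0.9624)
n_3 = (+0.9932, -0.1164)
n_4 = (+0.9270, +0.3750)
n_5 = (+0.5973, +0.8020)
  (0,1): δ = 100.66°  ·
  (0,2): δ = 9.98°  ✓
  (0,3): δ = 57.58°  ✓
  (0,4): δ = 86.29°  ·
  (0,5): δ = 117.59°  ·
  (1,2): δ = 89.32°  ·
  (1,3): δ = 21.76°  ✓
  (1,4): δ = 6.95°  ✓
  (1,5): δ = 38.25°  ✓
  (2,3): δ = 112.44°  ·
  (2,4): δ = 83.72°  ·
  (2,5): δ = 52.43°  ✓
  (3,4): δ = 151.29°  ·
  (3,5): δ = 119.99°  ·
  (4,5): δ = 148.70°  ·
antipodal pairs: 6

count = 6; pairs: (0,2), (0,3), (1,3), (1,4), (1,5), (2,5)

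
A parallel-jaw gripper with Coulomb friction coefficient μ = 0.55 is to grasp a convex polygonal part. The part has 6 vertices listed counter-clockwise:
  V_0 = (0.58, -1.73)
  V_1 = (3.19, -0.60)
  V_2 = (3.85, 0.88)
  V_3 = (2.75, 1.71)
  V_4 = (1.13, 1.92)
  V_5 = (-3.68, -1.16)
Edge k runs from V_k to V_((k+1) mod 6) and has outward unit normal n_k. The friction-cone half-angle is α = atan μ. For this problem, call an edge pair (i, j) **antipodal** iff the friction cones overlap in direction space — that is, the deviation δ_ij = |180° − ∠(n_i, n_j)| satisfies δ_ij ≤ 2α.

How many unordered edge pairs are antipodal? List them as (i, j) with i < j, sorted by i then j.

α = atan 0.55 = 28.81°;  2α = 57.62°
n_0 = (+0.3973, -0.9177)
n_1 = (+0.9133, -0.4073)
n_2 = (+0.6023, +0.7983)
n_3 = (+0.1286, +0.9917)
n_4 = (-0.5393, +0.8421)
n_5 = (-0.1326, -0.9912)
  (0,1): δ = 137.44°  ·
  (0,2): δ = 60.45°  ·
  (0,3): δ = 30.80°  ✓
  (0,4): δ = 9.22°  ✓
  (0,5): δ = 148.97°  ·
  (1,2): δ = 103.00°  ·
  (1,3): δ = 73.35°  ·
  (1,4): δ = 33.33°  ✓
  (1,5): δ = 106.41°  ·
  (2,3): δ = 150.35°  ·
  (2,4): δ = 110.33°  ·
  (2,5): δ = 29.42°  ✓
  (3,4): δ = 139.98°  ·
  (3,5): δ = 0.24°  ✓
  (4,5): δ = 40.25°  ✓
antipodal pairs: 6

count = 6; pairs: (0,3), (0,4), (1,4), (2,5), (3,5), (4,5)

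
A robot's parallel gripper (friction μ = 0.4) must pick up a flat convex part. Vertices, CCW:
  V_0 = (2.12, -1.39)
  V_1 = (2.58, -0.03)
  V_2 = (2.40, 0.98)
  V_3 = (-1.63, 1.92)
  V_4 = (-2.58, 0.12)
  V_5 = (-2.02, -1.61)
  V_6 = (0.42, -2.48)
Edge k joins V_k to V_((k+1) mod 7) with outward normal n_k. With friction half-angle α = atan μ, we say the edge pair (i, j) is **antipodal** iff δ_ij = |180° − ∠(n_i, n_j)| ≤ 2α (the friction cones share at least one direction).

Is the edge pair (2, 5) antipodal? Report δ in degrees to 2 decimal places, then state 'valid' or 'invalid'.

δ = 6.49°, valid

α = atan 0.4 = 21.80°;  2α = 43.60°
edge 2: e_2 = (-4.03, +0.94);  n_2 = (+0.2272, +0.9739)
edge 5: e_5 = (+2.44, -0.87);  n_5 = (-0.3358, -0.9419)
∠(n_2, n_5) = 173.51°
δ = |180° − 173.51°| = 6.49°
6.49° ≤ 2α = 43.60°  →  valid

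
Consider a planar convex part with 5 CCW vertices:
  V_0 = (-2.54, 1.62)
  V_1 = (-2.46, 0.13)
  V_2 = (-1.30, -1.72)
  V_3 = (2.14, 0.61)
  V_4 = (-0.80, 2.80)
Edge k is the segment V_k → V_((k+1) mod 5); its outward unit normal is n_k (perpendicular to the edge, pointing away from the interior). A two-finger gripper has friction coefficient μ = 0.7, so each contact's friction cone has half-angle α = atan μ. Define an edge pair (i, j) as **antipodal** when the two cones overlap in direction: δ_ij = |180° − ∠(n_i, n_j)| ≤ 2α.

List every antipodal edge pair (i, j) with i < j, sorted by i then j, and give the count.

α = atan 0.7 = 34.99°;  2α = 69.98°
n_0 = (-0.9986, -0.0536)
n_1 = (-0.8472, -0.5312)
n_2 = (+0.5608, -0.8280)
n_3 = (+0.5974, +0.8020)
n_4 = (-0.5613, +0.8276)
  (0,1): δ = 150.98°  ·
  (0,2): δ = 58.96°  ✓
  (0,3): δ = 50.24°  ✓
  (0,4): δ = 121.07°  ·
  (1,2): δ = 87.98°  ·
  (1,3): δ = 21.23°  ✓
  (1,4): δ = 92.05°  ·
  (2,3): δ = 70.79°  ·
  (2,4): δ = 0.03°  ✓
  (3,4): δ = 109.17°  ·
antipodal pairs: 4

count = 4; pairs: (0,2), (0,3), (1,3), (2,4)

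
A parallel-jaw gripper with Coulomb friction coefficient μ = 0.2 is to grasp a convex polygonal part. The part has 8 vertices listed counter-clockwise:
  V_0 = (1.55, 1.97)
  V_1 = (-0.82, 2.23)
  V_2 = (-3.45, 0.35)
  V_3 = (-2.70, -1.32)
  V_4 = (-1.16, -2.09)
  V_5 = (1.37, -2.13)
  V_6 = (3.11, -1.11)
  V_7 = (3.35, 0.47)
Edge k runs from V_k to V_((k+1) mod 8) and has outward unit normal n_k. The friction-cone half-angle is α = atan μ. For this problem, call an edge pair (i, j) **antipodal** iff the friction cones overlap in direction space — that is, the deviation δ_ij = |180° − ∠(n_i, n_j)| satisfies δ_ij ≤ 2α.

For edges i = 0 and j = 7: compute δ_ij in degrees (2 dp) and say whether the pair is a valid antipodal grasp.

δ = 146.46°, invalid

α = atan 0.2 = 11.31°;  2α = 22.62°
edge 0: e_0 = (-2.37, +0.26);  n_0 = (+0.1091, +0.9940)
edge 7: e_7 = (-1.80, +1.50);  n_7 = (+0.6402, +0.7682)
∠(n_0, n_7) = 33.54°
δ = |180° − 33.54°| = 146.46°
146.46° > 2α = 22.62°  →  invalid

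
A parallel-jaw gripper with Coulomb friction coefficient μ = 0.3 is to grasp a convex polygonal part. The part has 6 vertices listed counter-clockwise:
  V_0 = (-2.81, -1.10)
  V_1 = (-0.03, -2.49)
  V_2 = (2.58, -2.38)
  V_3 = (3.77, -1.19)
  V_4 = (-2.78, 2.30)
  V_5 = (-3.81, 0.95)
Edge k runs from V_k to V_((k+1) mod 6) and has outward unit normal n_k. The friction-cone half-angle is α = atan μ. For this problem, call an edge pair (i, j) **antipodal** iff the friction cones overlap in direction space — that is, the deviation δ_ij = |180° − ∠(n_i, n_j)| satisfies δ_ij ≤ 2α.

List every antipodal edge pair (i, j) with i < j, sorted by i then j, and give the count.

count = 3; pairs: (0,3), (1,3), (2,4)

α = atan 0.3 = 16.70°;  2α = 33.40°
n_0 = (-0.4472, -0.8944)
n_1 = (+0.0421, -0.9991)
n_2 = (+0.7071, -0.7071)
n_3 = (+0.4702, +0.8825)
n_4 = (-0.7950, +0.6066)
n_5 = (-0.8988, -0.4384)
  (0,1): δ = 151.02°  ·
  (0,2): δ = 108.43°  ·
  (0,3): δ = 1.48°  ✓
  (0,4): δ = 79.22°  ·
  (0,5): δ = 142.57°  ·
  (1,2): δ = 137.41°  ·
  (1,3): δ = 30.46°  ✓
  (1,4): δ = 50.24°  ·
  (1,5): δ = 113.59°  ·
  (2,3): δ = 73.05°  ·
  (2,4): δ = 7.66°  ✓
  (2,5): δ = 71.00°  ·
  (3,4): δ = 99.29°  ·
  (3,5): δ = 35.95°  ·
  (4,5): δ = 116.65°  ·
antipodal pairs: 3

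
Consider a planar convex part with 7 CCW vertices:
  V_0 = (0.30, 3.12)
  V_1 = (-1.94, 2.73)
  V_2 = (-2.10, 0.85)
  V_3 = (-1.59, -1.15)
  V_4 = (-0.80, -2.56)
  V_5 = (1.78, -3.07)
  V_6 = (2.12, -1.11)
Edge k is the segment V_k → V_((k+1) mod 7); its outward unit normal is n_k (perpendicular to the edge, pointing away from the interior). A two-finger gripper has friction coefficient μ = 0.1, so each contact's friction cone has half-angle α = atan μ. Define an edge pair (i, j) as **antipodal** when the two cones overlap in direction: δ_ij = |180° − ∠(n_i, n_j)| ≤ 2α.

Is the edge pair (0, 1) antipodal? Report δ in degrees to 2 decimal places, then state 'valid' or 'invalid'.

δ = 104.74°, invalid

α = atan 0.1 = 5.71°;  2α = 11.42°
edge 0: e_0 = (-2.24, -0.39);  n_0 = (-0.1715, +0.9852)
edge 1: e_1 = (-0.16, -1.88);  n_1 = (-0.9964, +0.0848)
∠(n_0, n_1) = 75.26°
δ = |180° − 75.26°| = 104.74°
104.74° > 2α = 11.42°  →  invalid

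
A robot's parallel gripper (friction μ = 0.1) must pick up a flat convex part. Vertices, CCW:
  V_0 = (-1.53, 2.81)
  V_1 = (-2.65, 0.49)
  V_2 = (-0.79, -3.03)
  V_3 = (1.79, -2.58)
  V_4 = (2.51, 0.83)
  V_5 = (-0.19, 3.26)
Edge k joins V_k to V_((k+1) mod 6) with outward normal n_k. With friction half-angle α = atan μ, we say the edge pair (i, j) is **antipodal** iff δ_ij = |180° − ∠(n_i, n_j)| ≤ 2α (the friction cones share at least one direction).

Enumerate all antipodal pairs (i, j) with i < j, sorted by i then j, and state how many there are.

α = atan 0.1 = 5.71°;  2α = 11.42°
n_0 = (-0.9006, +0.4347)
n_1 = (-0.8842, -0.4672)
n_2 = (+0.1718, -0.9851)
n_3 = (+0.9784, -0.2066)
n_4 = (+0.6690, +0.7433)
n_5 = (-0.3183, +0.9480)
  (0,1): δ = 126.38°  ·
  (0,2): δ = 54.34°  ·
  (0,3): δ = 13.85°  ·
  (0,4): δ = 73.78°  ·
  (0,5): δ = 134.33°  ·
  (1,2): δ = 107.96°  ·
  (1,3): δ = 39.77°  ·
  (1,4): δ = 20.16°  ·
  (1,5): δ = 80.71°  ·
  (2,3): δ = 111.82°  ·
  (2,4): δ = 51.88°  ·
  (2,5): δ = 8.67°  ✓
  (3,4): δ = 120.06°  ·
  (3,5): δ = 59.51°  ·
  (4,5): δ = 119.45°  ·
antipodal pairs: 1

count = 1; pairs: (2,5)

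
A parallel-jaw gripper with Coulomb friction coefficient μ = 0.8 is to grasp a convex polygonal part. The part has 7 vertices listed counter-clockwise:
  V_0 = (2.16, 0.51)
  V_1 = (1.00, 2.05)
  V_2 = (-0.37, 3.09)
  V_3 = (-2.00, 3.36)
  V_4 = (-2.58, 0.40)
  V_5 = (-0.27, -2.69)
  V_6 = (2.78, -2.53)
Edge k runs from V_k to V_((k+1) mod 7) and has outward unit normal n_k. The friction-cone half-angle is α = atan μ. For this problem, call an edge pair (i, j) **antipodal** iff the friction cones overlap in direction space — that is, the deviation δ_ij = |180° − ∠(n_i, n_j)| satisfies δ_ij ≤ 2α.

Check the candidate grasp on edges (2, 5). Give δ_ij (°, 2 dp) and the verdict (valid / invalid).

α = atan 0.8 = 38.66°;  2α = 77.32°
edge 2: e_2 = (-1.63, +0.27);  n_2 = (+0.1634, +0.9866)
edge 5: e_5 = (+3.05, +0.16);  n_5 = (+0.0524, -0.9986)
∠(n_2, n_5) = 167.59°
δ = |180° − 167.59°| = 12.41°
12.41° ≤ 2α = 77.32°  →  valid

δ = 12.41°, valid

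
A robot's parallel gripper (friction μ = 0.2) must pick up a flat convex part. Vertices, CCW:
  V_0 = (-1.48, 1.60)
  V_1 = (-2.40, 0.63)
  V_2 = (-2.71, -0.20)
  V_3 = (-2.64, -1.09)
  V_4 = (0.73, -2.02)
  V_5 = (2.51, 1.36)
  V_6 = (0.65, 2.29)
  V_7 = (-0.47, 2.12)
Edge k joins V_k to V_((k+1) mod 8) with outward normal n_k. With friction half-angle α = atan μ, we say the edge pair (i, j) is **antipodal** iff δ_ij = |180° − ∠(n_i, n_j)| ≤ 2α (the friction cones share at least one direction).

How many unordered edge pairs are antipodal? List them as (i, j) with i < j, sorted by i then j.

count = 3; pairs: (0,4), (1,4), (3,5)

α = atan 0.2 = 11.31°;  2α = 22.62°
n_0 = (-0.7256, +0.6882)
n_1 = (-0.9368, +0.3499)
n_2 = (-0.9969, -0.0784)
n_3 = (-0.2660, -0.9640)
n_4 = (+0.8848, -0.4660)
n_5 = (+0.4472, +0.8944)
n_6 = (-0.1501, +0.9887)
n_7 = (-0.4577, +0.8891)
  (0,1): δ = 157.00°  ·
  (0,2): δ = 132.02°  ·
  (0,3): δ = 61.94°  ·
  (0,4): δ = 15.71°  ✓
  (0,5): δ = 106.92°  ·
  (0,6): δ = 142.12°  ·
  (0,7): δ = 160.73°  ·
  (1,2): δ = 155.02°  ·
  (1,3): δ = 84.95°  ·
  (1,4): δ = 7.29°  ✓
  (1,5): δ = 83.92°  ·
  (1,6): δ = 119.11°  ·
  (1,7): δ = 137.72°  ·
  (2,3): δ = 109.92°  ·
  (2,4): δ = 32.27°  ·
  (2,5): δ = 58.94°  ·
  (2,6): δ = 94.13°  ·
  (2,7): δ = 112.74°  ·
  (3,4): δ = 102.34°  ·
  (3,5): δ = 11.14°  ✓
  (3,6): δ = 24.06°  ·
  (3,7): δ = 42.67°  ·
  (4,5): δ = 88.79°  ·
  (4,6): δ = 53.60°  ·
  (4,7): δ = 34.99°  ·
  (5,6): δ = 144.80°  ·
  (5,7): δ = 126.19°  ·
  (6,7): δ = 161.39°  ·
antipodal pairs: 3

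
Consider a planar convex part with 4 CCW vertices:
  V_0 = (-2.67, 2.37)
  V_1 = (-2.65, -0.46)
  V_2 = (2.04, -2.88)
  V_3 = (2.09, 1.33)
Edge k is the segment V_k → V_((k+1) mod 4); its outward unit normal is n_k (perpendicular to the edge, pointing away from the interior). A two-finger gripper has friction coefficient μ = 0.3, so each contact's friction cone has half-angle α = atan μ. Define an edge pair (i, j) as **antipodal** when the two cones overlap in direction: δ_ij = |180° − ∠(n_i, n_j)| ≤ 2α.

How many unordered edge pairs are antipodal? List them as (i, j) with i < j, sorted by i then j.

count = 2; pairs: (0,2), (1,3)

α = atan 0.3 = 16.70°;  2α = 33.40°
n_0 = (-1.0000, -0.0071)
n_1 = (-0.4585, -0.8887)
n_2 = (+0.9999, -0.0119)
n_3 = (+0.2135, +0.9770)
  (0,1): δ = 117.70°  ·
  (0,2): δ = 1.09°  ✓
  (0,3): δ = 77.27°  ·
  (1,2): δ = 63.39°  ·
  (1,3): δ = 14.97°  ✓
  (2,3): δ = 101.64°  ·
antipodal pairs: 2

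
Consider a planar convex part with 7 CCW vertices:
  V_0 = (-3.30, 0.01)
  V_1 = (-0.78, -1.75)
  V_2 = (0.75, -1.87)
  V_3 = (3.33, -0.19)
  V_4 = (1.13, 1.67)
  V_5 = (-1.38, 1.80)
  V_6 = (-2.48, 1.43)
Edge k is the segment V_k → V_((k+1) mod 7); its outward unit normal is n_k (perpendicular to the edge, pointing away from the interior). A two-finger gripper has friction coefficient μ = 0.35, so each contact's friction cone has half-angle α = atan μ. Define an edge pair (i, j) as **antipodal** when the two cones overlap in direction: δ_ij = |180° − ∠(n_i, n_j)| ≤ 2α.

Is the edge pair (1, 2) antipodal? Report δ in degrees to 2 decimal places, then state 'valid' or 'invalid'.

α = atan 0.35 = 19.29°;  2α = 38.58°
edge 1: e_1 = (+1.53, -0.12);  n_1 = (-0.0782, -0.9969)
edge 2: e_2 = (+2.58, +1.68);  n_2 = (+0.5457, -0.8380)
∠(n_1, n_2) = 37.56°
δ = |180° − 37.56°| = 142.44°
142.44° > 2α = 38.58°  →  invalid

δ = 142.44°, invalid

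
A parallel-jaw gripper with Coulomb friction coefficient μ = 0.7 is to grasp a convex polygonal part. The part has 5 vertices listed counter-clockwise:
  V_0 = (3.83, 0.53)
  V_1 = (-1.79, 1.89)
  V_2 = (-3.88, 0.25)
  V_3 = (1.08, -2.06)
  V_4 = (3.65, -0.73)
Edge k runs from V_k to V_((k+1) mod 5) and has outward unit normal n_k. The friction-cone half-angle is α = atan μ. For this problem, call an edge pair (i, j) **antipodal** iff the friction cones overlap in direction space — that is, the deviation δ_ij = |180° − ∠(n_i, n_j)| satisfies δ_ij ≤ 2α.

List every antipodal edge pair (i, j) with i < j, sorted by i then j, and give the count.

α = atan 0.7 = 34.99°;  2α = 69.98°
n_0 = (+0.2352, +0.9719)
n_1 = (-0.6173, +0.7867)
n_2 = (-0.4222, -0.9065)
n_3 = (+0.4596, -0.8881)
n_4 = (+0.9899, -0.1414)
  (0,1): δ = 128.28°  ·
  (0,2): δ = 11.37°  ✓
  (0,3): δ = 40.97°  ✓
  (0,4): δ = 95.47°  ·
  (1,2): δ = 63.09°  ✓
  (1,3): δ = 10.76°  ✓
  (1,4): δ = 43.75°  ✓
  (2,3): δ = 127.67°  ·
  (2,4): δ = 73.16°  ·
  (3,4): δ = 125.49°  ·
antipodal pairs: 5

count = 5; pairs: (0,2), (0,3), (1,2), (1,3), (1,4)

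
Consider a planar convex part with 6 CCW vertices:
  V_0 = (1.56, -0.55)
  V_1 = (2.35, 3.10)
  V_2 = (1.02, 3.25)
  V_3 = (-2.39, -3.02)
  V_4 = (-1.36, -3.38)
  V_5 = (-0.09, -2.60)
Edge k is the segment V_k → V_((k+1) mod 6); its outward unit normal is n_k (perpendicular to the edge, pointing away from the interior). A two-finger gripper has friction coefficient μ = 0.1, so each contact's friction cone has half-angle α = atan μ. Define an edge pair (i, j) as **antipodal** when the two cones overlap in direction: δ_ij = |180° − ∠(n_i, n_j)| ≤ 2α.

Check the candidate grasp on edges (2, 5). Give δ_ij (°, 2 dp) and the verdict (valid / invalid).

δ = 10.29°, valid

α = atan 0.1 = 5.71°;  2α = 11.42°
edge 2: e_2 = (-3.41, -6.27);  n_2 = (-0.8785, +0.4778)
edge 5: e_5 = (+1.65, +2.05);  n_5 = (+0.7790, -0.6270)
∠(n_2, n_5) = 169.71°
δ = |180° − 169.71°| = 10.29°
10.29° ≤ 2α = 11.42°  →  valid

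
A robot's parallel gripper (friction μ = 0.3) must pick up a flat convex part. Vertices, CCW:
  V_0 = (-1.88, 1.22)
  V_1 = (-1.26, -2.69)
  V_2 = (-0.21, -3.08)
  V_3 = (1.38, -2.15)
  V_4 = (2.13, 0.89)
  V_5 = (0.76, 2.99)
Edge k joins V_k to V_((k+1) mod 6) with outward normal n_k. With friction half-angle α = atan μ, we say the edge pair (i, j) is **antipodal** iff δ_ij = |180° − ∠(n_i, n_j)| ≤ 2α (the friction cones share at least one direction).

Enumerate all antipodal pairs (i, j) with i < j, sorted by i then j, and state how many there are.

count = 3; pairs: (0,3), (0,4), (2,5)

α = atan 0.3 = 16.70°;  2α = 33.40°
n_0 = (-0.9877, -0.1566)
n_1 = (-0.3482, -0.9374)
n_2 = (+0.5049, -0.8632)
n_3 = (+0.9709, -0.2395)
n_4 = (+0.8375, +0.5464)
n_5 = (-0.5569, +0.8306)
  (0,1): δ = 119.39°  ·
  (0,2): δ = 68.69°  ·
  (0,3): δ = 22.87°  ✓
  (0,4): δ = 24.11°  ✓
  (0,5): δ = 114.83°  ·
  (1,2): δ = 129.30°  ·
  (1,3): δ = 83.48°  ·
  (1,4): δ = 36.50°  ·
  (1,5): δ = 54.22°  ·
  (2,3): δ = 134.18°  ·
  (2,4): δ = 87.20°  ·
  (2,5): δ = 3.52°  ✓
  (3,4): δ = 133.02°  ·
  (3,5): δ = 42.30°  ·
  (4,5): δ = 89.28°  ·
antipodal pairs: 3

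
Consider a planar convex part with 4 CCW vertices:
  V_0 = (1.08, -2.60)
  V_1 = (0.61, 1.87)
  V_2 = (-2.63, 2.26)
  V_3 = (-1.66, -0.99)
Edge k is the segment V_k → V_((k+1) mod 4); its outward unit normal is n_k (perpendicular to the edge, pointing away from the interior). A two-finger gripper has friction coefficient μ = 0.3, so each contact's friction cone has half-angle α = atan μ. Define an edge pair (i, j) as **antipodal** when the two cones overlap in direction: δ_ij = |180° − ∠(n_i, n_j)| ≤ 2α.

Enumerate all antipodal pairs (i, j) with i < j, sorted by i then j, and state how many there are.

count = 2; pairs: (0,2), (1,3)

α = atan 0.3 = 16.70°;  2α = 33.40°
n_0 = (+0.9945, +0.1046)
n_1 = (+0.1195, +0.9928)
n_2 = (-0.9582, -0.2860)
n_3 = (-0.5066, -0.8622)
  (0,1): δ = 102.87°  ·
  (0,2): δ = 10.62°  ✓
  (0,3): δ = 53.56°  ·
  (1,2): δ = 66.52°  ·
  (1,3): δ = 23.57°  ✓
  (2,3): δ = 137.06°  ·
antipodal pairs: 2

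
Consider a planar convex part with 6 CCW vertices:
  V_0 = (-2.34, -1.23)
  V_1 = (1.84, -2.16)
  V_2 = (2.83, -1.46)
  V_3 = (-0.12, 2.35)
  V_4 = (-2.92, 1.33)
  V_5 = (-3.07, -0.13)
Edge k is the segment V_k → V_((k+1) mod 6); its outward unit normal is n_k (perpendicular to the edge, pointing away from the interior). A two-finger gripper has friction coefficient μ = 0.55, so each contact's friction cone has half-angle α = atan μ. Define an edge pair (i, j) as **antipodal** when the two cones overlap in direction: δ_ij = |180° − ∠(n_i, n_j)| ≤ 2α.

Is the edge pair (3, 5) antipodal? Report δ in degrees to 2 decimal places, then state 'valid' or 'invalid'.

δ = 76.45°, invalid

α = atan 0.55 = 28.81°;  2α = 57.62°
edge 3: e_3 = (-2.80, -1.02);  n_3 = (-0.3423, +0.9396)
edge 5: e_5 = (+0.73, -1.10);  n_5 = (-0.8332, -0.5530)
∠(n_3, n_5) = 103.55°
δ = |180° − 103.55°| = 76.45°
76.45° > 2α = 57.62°  →  invalid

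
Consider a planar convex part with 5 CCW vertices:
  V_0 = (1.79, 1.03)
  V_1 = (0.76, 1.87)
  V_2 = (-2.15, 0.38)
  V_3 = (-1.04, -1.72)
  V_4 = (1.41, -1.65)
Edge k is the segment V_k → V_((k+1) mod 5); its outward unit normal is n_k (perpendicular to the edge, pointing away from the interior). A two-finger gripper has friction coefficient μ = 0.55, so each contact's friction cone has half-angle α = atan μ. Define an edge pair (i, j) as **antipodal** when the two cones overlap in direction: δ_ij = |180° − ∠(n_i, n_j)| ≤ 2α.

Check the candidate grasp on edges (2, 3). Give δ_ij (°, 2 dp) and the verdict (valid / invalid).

δ = 116.22°, invalid

α = atan 0.55 = 28.81°;  2α = 57.62°
edge 2: e_2 = (+1.11, -2.10);  n_2 = (-0.8841, -0.4673)
edge 3: e_3 = (+2.45, +0.07);  n_3 = (+0.0286, -0.9996)
∠(n_2, n_3) = 63.78°
δ = |180° − 63.78°| = 116.22°
116.22° > 2α = 57.62°  →  invalid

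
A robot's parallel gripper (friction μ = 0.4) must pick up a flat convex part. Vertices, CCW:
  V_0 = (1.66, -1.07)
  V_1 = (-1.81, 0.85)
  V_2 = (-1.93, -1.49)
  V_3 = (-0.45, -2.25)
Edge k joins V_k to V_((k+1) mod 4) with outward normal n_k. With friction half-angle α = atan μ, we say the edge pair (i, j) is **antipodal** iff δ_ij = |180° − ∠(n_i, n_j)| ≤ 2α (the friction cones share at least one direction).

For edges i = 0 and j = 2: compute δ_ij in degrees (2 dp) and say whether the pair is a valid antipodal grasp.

δ = 1.78°, valid

α = atan 0.4 = 21.80°;  2α = 43.60°
edge 0: e_0 = (-3.47, +1.92);  n_0 = (+0.4841, +0.8750)
edge 2: e_2 = (+1.48, -0.76);  n_2 = (-0.4568, -0.8896)
∠(n_0, n_2) = 178.22°
δ = |180° − 178.22°| = 1.78°
1.78° ≤ 2α = 43.60°  →  valid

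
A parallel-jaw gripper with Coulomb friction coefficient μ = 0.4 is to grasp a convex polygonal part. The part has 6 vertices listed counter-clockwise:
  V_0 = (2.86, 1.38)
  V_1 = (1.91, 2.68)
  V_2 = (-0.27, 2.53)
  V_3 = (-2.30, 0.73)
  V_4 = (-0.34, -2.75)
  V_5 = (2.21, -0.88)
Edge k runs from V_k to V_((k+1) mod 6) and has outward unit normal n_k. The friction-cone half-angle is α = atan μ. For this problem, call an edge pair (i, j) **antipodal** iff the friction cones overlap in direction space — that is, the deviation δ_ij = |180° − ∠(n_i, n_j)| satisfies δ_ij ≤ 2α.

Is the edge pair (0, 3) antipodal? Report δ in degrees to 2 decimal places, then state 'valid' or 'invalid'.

α = atan 0.4 = 21.80°;  2α = 43.60°
edge 0: e_0 = (-0.95, +1.30);  n_0 = (+0.8074, +0.5900)
edge 3: e_3 = (+1.96, -3.48);  n_3 = (-0.8713, -0.4907)
∠(n_0, n_3) = 173.23°
δ = |180° − 173.23°| = 6.77°
6.77° ≤ 2α = 43.60°  →  valid

δ = 6.77°, valid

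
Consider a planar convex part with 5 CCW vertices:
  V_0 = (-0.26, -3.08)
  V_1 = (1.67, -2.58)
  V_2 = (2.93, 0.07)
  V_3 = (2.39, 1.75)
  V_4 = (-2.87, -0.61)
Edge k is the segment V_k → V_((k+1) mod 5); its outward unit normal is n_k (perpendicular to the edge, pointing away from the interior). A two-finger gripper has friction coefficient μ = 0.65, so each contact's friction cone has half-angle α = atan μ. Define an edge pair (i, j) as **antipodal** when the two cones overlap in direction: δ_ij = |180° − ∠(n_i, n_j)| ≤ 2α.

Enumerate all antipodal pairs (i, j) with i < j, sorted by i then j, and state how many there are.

α = atan 0.65 = 33.02°;  2α = 66.05°
n_0 = (+0.2508, -0.9680)
n_1 = (+0.9031, -0.4294)
n_2 = (+0.9520, +0.3060)
n_3 = (-0.4094, +0.9124)
n_4 = (-0.6874, -0.7263)
  (0,1): δ = 129.95°  ·
  (0,2): δ = 86.71°  ·
  (0,3): δ = 9.64°  ✓
  (0,4): δ = 122.05°  ·
  (1,2): δ = 136.75°  ·
  (1,3): δ = 40.41°  ✓
  (1,4): δ = 72.01°  ·
  (2,3): δ = 83.65°  ·
  (2,4): δ = 28.76°  ✓
  (3,4): δ = 67.59°  ·
antipodal pairs: 3

count = 3; pairs: (0,3), (1,3), (2,4)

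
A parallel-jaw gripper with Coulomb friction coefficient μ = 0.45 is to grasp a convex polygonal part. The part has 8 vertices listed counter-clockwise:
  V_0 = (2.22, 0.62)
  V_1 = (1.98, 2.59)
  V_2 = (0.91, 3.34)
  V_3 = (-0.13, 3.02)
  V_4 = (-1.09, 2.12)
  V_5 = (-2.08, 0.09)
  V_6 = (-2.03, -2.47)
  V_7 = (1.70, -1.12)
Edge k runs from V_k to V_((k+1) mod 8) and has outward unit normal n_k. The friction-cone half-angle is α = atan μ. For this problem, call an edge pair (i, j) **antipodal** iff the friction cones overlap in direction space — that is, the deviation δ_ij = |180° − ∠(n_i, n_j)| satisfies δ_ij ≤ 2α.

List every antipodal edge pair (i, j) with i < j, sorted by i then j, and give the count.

count = 8; pairs: (0,4), (0,5), (2,6), (3,6), (3,7), (4,6), (4,7), (5,7)

α = atan 0.45 = 24.23°;  2α = 48.46°
n_0 = (+0.9927, +0.1209)
n_1 = (+0.5740, +0.8189)
n_2 = (-0.2941, +0.9558)
n_3 = (-0.6839, +0.7295)
n_4 = (-0.8988, +0.4383)
n_5 = (-0.9998, -0.0195)
n_6 = (+0.3403, -0.9403)
n_7 = (+0.9581, -0.2863)
  (0,1): δ = 131.97°  ·
  (0,2): δ = 79.84°  ·
  (0,3): δ = 53.79°  ·
  (0,4): δ = 32.94°  ✓
  (0,5): δ = 5.83°  ✓
  (0,6): δ = 102.95°  ·
  (0,7): δ = 156.42°  ·
  (1,2): δ = 127.87°  ·
  (1,3): δ = 101.82°  ·
  (1,4): δ = 80.97°  ·
  (1,5): δ = 53.85°  ·
  (1,6): δ = 54.92°  ·
  (1,7): δ = 108.39°  ·
  (2,3): δ = 153.95°  ·
  (2,4): δ = 133.10°  ·
  (2,5): δ = 105.98°  ·
  (2,6): δ = 2.79°  ✓
  (2,7): δ = 56.26°  ·
  (3,4): δ = 159.15°  ·
  (3,5): δ = 132.03°  ·
  (3,6): δ = 23.26°  ✓
  (3,7): δ = 30.21°  ✓
  (4,5): δ = 152.88°  ·
  (4,6): δ = 44.11°  ✓
  (4,7): δ = 9.36°  ✓
  (5,6): δ = 71.22°  ·
  (5,7): δ = 17.76°  ✓
  (6,7): δ = 126.54°  ·
antipodal pairs: 8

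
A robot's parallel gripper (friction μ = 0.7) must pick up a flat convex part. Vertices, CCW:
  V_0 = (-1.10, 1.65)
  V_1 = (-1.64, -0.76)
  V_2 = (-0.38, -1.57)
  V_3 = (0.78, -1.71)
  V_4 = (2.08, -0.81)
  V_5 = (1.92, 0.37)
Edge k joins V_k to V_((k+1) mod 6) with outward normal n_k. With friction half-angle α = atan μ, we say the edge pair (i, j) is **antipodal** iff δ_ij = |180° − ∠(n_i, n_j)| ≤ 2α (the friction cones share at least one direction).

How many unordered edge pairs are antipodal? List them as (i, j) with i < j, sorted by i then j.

α = atan 0.7 = 34.99°;  2α = 69.98°
n_0 = (-0.9758, +0.2186)
n_1 = (-0.5408, -0.8412)
n_2 = (-0.1198, -0.9928)
n_3 = (+0.5692, -0.8222)
n_4 = (+0.9909, +0.1344)
n_5 = (+0.3902, +0.9207)
  (0,1): δ = 110.11°  ·
  (0,2): δ = 84.25°  ·
  (0,3): δ = 42.68°  ✓
  (0,4): δ = 20.35°  ✓
  (0,5): δ = 79.66°  ·
  (1,2): δ = 154.15°  ·
  (1,3): δ = 112.57°  ·
  (1,4): δ = 49.54°  ✓
  (1,5): δ = 9.77°  ✓
  (2,3): δ = 138.42°  ·
  (2,4): δ = 75.40°  ·
  (2,5): δ = 16.09°  ✓
  (3,4): δ = 116.97°  ·
  (3,5): δ = 57.66°  ✓
  (4,5): δ = 120.69°  ·
antipodal pairs: 6

count = 6; pairs: (0,3), (0,4), (1,4), (1,5), (2,5), (3,5)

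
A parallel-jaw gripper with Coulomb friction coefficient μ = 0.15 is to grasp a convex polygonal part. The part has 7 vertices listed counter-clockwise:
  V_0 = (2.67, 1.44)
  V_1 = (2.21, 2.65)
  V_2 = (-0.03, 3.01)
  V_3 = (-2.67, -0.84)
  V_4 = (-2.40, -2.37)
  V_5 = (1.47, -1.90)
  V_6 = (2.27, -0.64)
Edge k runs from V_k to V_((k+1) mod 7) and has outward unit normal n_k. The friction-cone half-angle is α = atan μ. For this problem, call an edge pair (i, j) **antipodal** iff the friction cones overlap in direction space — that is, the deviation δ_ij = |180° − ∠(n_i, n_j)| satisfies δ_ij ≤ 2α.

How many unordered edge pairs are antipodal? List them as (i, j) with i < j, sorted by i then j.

count = 3; pairs: (0,3), (1,4), (2,5)

α = atan 0.15 = 8.53°;  2α = 17.06°
n_0 = (+0.9347, +0.3554)
n_1 = (+0.1587, +0.9873)
n_2 = (-0.8247, +0.5655)
n_3 = (-0.9848, -0.1738)
n_4 = (+0.1206, -0.9927)
n_5 = (+0.8442, -0.5360)
n_6 = (+0.9820, -0.1888)
  (0,1): δ = 119.95°  ·
  (0,2): δ = 55.25°  ·
  (0,3): δ = 10.81°  ✓
  (0,4): δ = 76.11°  ·
  (0,5): δ = 126.77°  ·
  (0,6): δ = 148.30°  ·
  (1,2): δ = 115.31°  ·
  (1,3): δ = 70.86°  ·
  (1,4): δ = 16.05°  ✓
  (1,5): δ = 66.72°  ·
  (1,6): δ = 88.24°  ·
  (2,3): δ = 135.55°  ·
  (2,4): δ = 48.64°  ·
  (2,5): δ = 2.03°  ✓
  (2,6): δ = 23.55°  ·
  (3,4): δ = 93.08°  ·
  (3,5): δ = 42.42°  ·
  (3,6): δ = 20.89°  ·
  (4,5): δ = 129.34°  ·
  (4,6): δ = 107.81°  ·
  (5,6): δ = 158.47°  ·
antipodal pairs: 3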